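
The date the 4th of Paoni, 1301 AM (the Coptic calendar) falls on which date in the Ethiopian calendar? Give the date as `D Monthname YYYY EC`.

The source date corresponds to 8 June 1585 in the Gregorian calendar (JDN 2300128).
That day falls on 4 Sene 1577 EC in the Ethiopian calendar.

4 Sene 1577 EC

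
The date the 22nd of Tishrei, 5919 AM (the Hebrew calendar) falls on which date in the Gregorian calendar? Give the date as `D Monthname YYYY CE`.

Both dates share Julian Day Number 2509540; in the Gregorian calendar that is 14 October 2158 CE.

14 October 2158 CE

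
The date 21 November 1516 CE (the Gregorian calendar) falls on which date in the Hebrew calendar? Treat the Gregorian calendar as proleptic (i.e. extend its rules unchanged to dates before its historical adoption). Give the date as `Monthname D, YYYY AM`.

Kislev 16, 5277 AM

Both dates share Julian Day Number 2275092; in the Hebrew calendar that is 16 Kislev 5277 AM.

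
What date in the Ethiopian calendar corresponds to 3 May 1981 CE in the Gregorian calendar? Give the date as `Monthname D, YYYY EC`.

Miyazya 25, 1973 EC

Both dates share Julian Day Number 2444728; in the Ethiopian calendar that is 25 Miyazya 1973 EC.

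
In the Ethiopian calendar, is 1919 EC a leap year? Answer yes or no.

yes

1919 mod 4 = 3; in the Ethiopian calendar a year is leap when year mod 4 = 3, so it is a leap year.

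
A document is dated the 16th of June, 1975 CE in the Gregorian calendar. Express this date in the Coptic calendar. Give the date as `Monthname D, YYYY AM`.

Paoni 9, 1691 AM

Julian Day Number of the source date = 2442580.
Converting JDN 2442580 to the Coptic calendar gives 9 Paoni 1691 AM.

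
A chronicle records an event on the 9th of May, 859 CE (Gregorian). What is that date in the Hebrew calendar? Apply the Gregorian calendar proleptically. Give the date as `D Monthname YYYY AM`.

28 Iyar 4619 AM

Both dates share Julian Day Number 2034932; in the Hebrew calendar that is 28 Iyar 4619 AM.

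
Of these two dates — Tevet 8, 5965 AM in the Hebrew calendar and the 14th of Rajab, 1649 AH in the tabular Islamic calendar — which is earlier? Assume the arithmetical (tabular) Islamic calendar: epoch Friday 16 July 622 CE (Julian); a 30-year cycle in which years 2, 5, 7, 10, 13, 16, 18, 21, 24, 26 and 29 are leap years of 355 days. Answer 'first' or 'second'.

Converting both to JDN: 2526420 vs 2532626; the smaller is the first.

first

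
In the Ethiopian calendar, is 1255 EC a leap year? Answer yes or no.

1255 mod 4 = 3; in the Ethiopian calendar a year is leap when year mod 4 = 3, so it is a leap year.

yes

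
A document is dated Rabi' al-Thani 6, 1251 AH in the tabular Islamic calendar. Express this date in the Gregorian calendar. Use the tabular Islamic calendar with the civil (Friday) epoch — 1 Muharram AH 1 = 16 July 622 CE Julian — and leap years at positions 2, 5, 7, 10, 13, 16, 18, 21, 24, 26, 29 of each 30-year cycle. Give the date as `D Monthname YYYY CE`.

Julian Day Number of the source date = 2391492.
Converting JDN 2391492 to the Gregorian calendar gives 1 August 1835 CE.

1 August 1835 CE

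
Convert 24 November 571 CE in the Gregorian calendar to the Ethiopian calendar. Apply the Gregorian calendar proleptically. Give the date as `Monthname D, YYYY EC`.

Julian Day Number of the source date = 1929941.
Converting JDN 1929941 to the Ethiopian calendar gives 25 Hidar 564 EC.

Hidar 25, 564 EC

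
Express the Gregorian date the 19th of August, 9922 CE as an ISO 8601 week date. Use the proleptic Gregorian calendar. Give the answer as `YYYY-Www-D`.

The weekday is Saturday (ISO weekday 6).
That Saturday belongs to ISO week 33 of ISO year 9922.

9922-W33-6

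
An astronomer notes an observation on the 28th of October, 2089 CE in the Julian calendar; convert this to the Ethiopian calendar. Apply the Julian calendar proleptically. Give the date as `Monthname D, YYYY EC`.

Both dates share Julian Day Number 2484366; in the Ethiopian calendar that is 1 Hidar 2082 EC.

Hidar 1, 2082 EC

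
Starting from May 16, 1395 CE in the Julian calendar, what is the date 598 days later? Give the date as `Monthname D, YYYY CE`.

Counting 598 days forward from JDN 2230717 reaches JDN 2231315, which is January 3, 1397 CE.

January 3, 1397 CE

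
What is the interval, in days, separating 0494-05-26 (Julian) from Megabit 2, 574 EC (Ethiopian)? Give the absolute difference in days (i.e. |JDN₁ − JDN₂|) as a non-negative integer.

32053

JDN of the first date = 1901637.
JDN of the second date = 1933690.
|1933690 − 1901637| = 32053.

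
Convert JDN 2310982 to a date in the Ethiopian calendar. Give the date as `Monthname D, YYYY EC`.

The Gregorian equivalent of JDN 2310982 is 25 February 1615.
In the Ethiopian calendar that day is Yekatit 21, 1607 EC.

Yekatit 21, 1607 EC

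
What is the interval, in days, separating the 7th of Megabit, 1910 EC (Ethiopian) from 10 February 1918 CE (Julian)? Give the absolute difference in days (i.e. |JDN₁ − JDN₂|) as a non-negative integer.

JDN of the first date = 2421669.
JDN of the second date = 2421648.
|2421648 − 2421669| = 21.

21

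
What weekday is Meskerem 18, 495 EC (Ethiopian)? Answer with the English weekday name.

Sunday

This is JDN 1904671 (17 September 502 Gregorian).
Since JDN mod 7 = 6 (0 = Monday), the day is Sunday.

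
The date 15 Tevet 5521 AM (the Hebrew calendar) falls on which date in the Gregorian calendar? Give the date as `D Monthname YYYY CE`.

Julian Day Number of the source date = 2364243.
Converting JDN 2364243 to the Gregorian calendar gives 22 December 1760 CE.

22 December 1760 CE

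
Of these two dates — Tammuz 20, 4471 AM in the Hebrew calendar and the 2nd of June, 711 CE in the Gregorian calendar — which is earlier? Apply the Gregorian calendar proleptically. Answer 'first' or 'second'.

second

Converting both to JDN: 1980941 vs 1980899; the smaller is the second.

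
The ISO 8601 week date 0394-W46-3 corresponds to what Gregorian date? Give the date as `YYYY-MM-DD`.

0394-11-16

ISO week 1 of 394 is the week containing the first Thursday of 394.
Week 46, day 3 (Wednesday) lands on 0394-11-16.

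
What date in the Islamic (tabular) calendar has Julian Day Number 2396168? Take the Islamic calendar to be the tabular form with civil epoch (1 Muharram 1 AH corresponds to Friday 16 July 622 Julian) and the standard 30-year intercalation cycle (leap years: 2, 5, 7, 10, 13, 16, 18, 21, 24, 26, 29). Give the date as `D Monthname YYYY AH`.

16 Jumada al-Thani 1264 AH

The Gregorian equivalent of JDN 2396168 is 20 May 1848.
In the tabular Islamic calendar that day is 16 Jumada al-Thani 1264 AH.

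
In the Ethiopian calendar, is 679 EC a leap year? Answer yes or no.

yes

679 mod 4 = 3; in the Ethiopian calendar a year is leap when year mod 4 = 3, so it is a leap year.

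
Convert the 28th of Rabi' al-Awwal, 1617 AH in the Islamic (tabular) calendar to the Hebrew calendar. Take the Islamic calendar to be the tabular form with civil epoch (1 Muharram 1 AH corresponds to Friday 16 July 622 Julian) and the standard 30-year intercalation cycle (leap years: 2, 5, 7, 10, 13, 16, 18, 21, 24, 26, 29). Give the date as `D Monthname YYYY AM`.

29 Av 5950 AM

Both dates share Julian Day Number 2521183; in the Hebrew calendar that is 29 Av 5950 AM.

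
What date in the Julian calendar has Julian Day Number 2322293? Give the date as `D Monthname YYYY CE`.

The Gregorian equivalent of JDN 2322293 is 13 February 1646.
In the Julian calendar that day is 3 February 1646 CE.

3 February 1646 CE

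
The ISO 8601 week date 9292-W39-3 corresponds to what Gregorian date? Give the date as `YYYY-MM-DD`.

9292-09-24

ISO week 1 of 9292 is the week containing the first Thursday of 9292.
Week 39, day 3 (Wednesday) lands on 9292-09-24.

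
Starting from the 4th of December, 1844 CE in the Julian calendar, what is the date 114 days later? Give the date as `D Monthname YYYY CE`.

Counting 114 days forward from JDN 2394917 reaches JDN 2395031, which is 28 March 1845 CE.

28 March 1845 CE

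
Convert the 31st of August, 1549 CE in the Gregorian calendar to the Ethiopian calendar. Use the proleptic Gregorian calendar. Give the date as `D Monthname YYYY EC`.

Julian Day Number of the source date = 2287063.
Converting JDN 2287063 to the Ethiopian calendar gives 28 Nehase 1541 EC.

28 Nehase 1541 EC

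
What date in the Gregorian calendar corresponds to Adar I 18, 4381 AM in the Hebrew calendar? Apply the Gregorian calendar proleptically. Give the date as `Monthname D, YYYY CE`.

Julian Day Number of the source date = 1947924.
Converting JDN 1947924 to the Gregorian calendar gives 18 February 621 CE.

February 18, 621 CE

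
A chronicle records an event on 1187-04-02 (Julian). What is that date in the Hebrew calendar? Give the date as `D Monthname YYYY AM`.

22 Nisan 4947 AM

Both dates share Julian Day Number 2154701; in the Hebrew calendar that is 22 Nisan 4947 AM.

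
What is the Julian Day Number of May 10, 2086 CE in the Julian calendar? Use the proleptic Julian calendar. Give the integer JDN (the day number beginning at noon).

2483099

In the Gregorian calendar the same day is 23 May 2086.
JDN 2400001 is 17 November 1858 CE (Gregorian), MJD 0; the target day is +83098 days from there, so JDN = 2483099.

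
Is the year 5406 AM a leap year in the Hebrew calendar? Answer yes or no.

no

Hebrew year 5406 is year 10 of its 19-year Metonic cycle; leap years are at positions 3, 6, 8, 11, 14, 17, 19, so it is a common year (12 months).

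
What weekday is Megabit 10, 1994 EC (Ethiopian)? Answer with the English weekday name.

Tuesday

This is JDN 2452353 (19 March 2002 Gregorian).
JDN 2452353 mod 7 = 1, and JDN 0 was a Monday, so this is a Tuesday.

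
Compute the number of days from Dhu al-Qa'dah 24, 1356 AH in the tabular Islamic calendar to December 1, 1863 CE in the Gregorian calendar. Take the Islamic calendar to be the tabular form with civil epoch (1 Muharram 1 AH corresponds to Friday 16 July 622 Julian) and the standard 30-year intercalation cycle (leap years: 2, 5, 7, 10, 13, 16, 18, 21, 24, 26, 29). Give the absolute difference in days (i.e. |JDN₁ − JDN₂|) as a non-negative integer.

First date → JDN 2428925; second date → JDN 2401841.
The interval is |2428925 − 2401841| = 27084 days.

27084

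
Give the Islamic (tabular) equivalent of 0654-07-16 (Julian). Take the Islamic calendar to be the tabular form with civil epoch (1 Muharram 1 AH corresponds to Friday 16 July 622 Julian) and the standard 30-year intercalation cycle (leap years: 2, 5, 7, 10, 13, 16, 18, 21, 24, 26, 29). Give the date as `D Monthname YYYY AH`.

24 Dhu al-Hijjah 33 AH

The source date corresponds to 19 July 654 in the proleptic Gregorian calendar (JDN 1960128).
That day falls on 24 Dhu al-Hijjah 33 AH in the tabular Islamic calendar.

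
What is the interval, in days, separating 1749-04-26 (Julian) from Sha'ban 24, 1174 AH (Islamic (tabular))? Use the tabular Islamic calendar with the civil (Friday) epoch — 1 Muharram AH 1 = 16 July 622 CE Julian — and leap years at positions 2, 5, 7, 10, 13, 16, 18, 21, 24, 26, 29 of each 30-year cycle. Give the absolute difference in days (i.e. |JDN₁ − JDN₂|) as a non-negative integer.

First date → JDN 2359996; second date → JDN 2364342.
The interval is |2359996 − 2364342| = 4346 days.

4346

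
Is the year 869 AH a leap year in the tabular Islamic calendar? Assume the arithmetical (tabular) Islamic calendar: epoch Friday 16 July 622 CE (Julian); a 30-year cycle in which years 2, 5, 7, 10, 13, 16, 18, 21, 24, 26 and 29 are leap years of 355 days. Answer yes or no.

yes

Year 869 AH is year 29 of its 30-year cycle; leap positions are 2, 5, 7, 10, 13, 16, 18, 21, 24, 26, 29, so it is a leap year (355 days).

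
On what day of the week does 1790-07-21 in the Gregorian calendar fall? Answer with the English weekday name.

2375046 ≡ 2 (mod 7); counting from Monday = 0 gives Wednesday.

Wednesday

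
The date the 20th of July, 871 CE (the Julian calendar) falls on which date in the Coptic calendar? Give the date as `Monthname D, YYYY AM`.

Epip 26, 587 AM

Both dates share Julian Day Number 2039391; in the Coptic calendar that is 26 Epip 587 AM.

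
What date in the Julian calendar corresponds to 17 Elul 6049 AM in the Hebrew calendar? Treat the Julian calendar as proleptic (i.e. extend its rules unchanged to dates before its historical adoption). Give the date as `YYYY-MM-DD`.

Julian Day Number of the source date = 2557346.
Converting JDN 2557346 to the Julian calendar gives 19 August 2289 CE.

2289-08-19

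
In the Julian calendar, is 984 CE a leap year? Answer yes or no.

yes

984 mod 4 = 0, so it is a leap year in the Julian calendar.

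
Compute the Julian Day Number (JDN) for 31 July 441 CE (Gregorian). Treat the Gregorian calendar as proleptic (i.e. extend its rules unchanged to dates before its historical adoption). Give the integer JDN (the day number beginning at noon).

JDN 2400001 is 17 November 1858 CE (Gregorian), MJD 0; the target day is −517657 days from there, so JDN = 1882344.

1882344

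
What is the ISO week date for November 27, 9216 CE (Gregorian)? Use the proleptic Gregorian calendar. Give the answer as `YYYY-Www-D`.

The weekday is Sunday (ISO weekday 7).
That Sunday belongs to ISO week 47 of ISO year 9216.

9216-W47-7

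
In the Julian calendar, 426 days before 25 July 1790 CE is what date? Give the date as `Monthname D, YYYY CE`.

Counting 426 days back from JDN 2375061 reaches JDN 2374635, which is May 25, 1789 CE.

May 25, 1789 CE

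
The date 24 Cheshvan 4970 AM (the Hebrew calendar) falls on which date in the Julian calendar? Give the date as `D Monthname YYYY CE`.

The source date corresponds to 31 October 1209 in the proleptic Gregorian calendar (JDN 2162942).
That day falls on 24 October 1209 CE in the Julian calendar.

24 October 1209 CE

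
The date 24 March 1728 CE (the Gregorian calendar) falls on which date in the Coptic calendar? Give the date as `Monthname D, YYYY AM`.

Paremhat 17, 1444 AM

Both dates share Julian Day Number 2352282; in the Coptic calendar that is 17 Paremhat 1444 AM.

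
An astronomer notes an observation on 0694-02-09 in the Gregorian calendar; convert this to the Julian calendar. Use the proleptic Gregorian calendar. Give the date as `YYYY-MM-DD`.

At this point the Julian calendar is 3 days behind the Gregorian.
9 February 694 Gregorian − 3 days → 6 February 694 Julian.

0694-02-06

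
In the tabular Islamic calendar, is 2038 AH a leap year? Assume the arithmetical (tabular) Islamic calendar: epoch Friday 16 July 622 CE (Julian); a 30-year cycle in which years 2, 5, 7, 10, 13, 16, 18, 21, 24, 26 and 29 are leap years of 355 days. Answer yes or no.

Year 2038 AH is year 28 of its 30-year cycle; leap positions are 2, 5, 7, 10, 13, 16, 18, 21, 24, 26, 29, so it is a common year (354 days).

no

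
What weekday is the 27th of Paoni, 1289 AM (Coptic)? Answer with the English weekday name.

Sunday

Equivalently 1 July 1573 Gregorian, JDN 2295768.
JDN 2295768 mod 7 = 6, and JDN 0 was a Monday, so this is a Sunday.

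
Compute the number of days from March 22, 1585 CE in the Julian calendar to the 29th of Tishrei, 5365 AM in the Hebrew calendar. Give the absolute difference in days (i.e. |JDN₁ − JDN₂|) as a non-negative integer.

7145

First date → JDN 2300060; second date → JDN 2307205.
The interval is |2300060 − 2307205| = 7145 days.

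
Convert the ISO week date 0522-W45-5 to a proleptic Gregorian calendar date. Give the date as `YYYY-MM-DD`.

0522-11-06

ISO week 1 of 522 is the week containing the first Thursday of 522.
Week 45, day 5 (Friday) lands on 0522-11-06.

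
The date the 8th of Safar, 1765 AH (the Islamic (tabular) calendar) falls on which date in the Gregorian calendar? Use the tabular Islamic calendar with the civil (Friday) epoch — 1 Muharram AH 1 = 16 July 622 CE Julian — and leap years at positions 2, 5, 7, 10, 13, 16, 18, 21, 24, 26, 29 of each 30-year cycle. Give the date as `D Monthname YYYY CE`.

Both dates share Julian Day Number 2573580; in the Gregorian calendar that is 14 February 2334 CE.

14 February 2334 CE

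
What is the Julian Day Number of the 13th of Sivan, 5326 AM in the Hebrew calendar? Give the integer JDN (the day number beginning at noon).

2293190

Equivalently 10 June 1566 (proleptic Gregorian).
JDN 2400001 is 17 November 1858 CE (Gregorian), MJD 0; the target day is −106811 days from there, so JDN = 2293190.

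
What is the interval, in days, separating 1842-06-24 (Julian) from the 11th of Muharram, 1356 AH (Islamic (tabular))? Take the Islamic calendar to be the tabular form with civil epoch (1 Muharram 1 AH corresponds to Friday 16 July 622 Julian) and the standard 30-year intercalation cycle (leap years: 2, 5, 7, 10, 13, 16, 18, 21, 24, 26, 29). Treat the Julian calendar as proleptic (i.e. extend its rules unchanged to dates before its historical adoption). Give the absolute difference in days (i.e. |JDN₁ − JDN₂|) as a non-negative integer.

JDN of the first date = 2394023.
JDN of the second date = 2428617.
|2428617 − 2394023| = 34594.

34594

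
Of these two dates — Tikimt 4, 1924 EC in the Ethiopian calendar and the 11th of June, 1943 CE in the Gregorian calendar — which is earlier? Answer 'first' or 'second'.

First date → JDN 2426630; second date → JDN 2430887.
JDN 2426630 < JDN 2430887, so the first date is earlier.

first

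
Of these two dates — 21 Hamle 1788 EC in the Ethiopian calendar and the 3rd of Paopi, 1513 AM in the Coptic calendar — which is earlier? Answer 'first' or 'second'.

Converting both to JDN: 2377243 vs 2377320; the smaller is the first.

first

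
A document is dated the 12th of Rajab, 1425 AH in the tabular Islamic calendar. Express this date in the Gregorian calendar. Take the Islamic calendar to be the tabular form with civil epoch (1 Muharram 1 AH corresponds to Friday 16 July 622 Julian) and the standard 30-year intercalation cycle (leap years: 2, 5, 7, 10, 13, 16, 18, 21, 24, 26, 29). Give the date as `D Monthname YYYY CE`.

Both dates share Julian Day Number 2453246; in the Gregorian calendar that is 28 August 2004 CE.

28 August 2004 CE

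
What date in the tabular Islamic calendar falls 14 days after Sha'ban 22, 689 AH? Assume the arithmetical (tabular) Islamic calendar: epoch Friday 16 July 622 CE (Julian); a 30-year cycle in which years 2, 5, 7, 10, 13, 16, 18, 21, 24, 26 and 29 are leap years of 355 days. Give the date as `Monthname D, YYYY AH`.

JDN of Sha'ban 22, 689 AH = 2192472.
2192472 + 14 = 2192486.
JDN 2192486 in the tabular Islamic calendar is Ramadan 7, 689 AH.

Ramadan 7, 689 AH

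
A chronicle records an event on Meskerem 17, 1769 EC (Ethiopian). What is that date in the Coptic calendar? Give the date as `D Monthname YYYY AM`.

17 Thout 1493 AM

The source date corresponds to 25 September 1776 in the Gregorian calendar (JDN 2369999).
That day falls on 17 Thout 1493 AM in the Coptic calendar.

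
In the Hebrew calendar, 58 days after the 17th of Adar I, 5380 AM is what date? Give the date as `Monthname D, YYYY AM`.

The starting date is JDN 2312804; 2312804 + 58 = 2312862.
JDN 2312862 corresponds to Nisan 16, 5380 AM.

Nisan 16, 5380 AM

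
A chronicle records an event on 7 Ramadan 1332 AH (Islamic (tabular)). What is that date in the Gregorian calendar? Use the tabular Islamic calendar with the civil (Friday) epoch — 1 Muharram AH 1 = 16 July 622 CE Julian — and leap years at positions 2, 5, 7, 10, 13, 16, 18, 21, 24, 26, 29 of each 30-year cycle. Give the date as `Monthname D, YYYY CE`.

July 30, 1914 CE

Both dates share Julian Day Number 2420344; in the Gregorian calendar that is 30 July 1914 CE.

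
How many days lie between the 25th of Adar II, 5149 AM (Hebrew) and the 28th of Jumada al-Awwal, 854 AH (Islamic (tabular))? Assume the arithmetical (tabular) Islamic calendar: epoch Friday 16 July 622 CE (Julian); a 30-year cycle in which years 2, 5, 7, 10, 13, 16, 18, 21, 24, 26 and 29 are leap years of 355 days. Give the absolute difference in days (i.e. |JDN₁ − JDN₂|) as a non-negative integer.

First date → JDN 2228472; second date → JDN 2250860.
The interval is |2228472 − 2250860| = 22388 days.

22388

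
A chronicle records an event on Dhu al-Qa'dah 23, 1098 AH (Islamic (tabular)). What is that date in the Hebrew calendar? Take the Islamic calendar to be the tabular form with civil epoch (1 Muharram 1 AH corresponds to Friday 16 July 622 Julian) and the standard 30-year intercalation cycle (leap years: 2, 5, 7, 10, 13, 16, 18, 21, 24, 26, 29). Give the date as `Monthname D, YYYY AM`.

Tishrei 23, 5448 AM

Both dates share Julian Day Number 2337497; in the Hebrew calendar that is 23 Tishrei 5448 AM.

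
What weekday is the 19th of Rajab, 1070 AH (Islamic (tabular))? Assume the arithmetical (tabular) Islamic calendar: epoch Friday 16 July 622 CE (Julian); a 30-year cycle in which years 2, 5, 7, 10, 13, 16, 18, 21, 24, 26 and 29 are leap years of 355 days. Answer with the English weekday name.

Wednesday

In the Gregorian calendar this is 31 March 1660 (JDN 2327453).
2327453 ≡ 2 (mod 7); counting from Monday = 0 gives Wednesday.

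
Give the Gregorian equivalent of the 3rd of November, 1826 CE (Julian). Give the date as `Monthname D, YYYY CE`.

At this point the Julian calendar is 12 days behind the Gregorian.
3 November 1826 Julian + 12 days → 15 November 1826 Gregorian.

November 15, 1826 CE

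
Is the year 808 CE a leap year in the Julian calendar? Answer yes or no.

yes

808 mod 4 = 0, so it is a leap year in the Julian calendar.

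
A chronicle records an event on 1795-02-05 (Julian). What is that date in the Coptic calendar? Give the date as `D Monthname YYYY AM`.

11 Meshir 1511 AM

Julian Day Number of the source date = 2376717.
Converting JDN 2376717 to the Coptic calendar gives 11 Meshir 1511 AM.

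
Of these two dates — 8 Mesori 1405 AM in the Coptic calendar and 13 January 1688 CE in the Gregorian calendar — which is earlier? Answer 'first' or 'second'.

second

Converting both to JDN: 2338178 vs 2337602; the smaller is the second.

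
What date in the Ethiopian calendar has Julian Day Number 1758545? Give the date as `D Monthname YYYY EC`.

The proleptic Gregorian equivalent of JDN 1758545 is 19 August 102.
In the Ethiopian calendar that day is 27 Nehase 94 EC.

27 Nehase 94 EC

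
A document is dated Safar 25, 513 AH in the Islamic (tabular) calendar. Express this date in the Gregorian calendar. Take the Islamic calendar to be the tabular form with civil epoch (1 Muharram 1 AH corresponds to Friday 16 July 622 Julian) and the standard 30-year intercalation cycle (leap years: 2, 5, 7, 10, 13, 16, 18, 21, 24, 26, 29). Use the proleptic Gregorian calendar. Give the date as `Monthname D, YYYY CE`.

June 14, 1119 CE

Both dates share Julian Day Number 2129930; in the Gregorian calendar that is 14 June 1119 CE.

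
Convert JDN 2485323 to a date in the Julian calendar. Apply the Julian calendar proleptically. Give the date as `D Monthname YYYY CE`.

The Gregorian equivalent of JDN 2485323 is 24 June 2092.
In the Julian calendar that day is 11 June 2092 CE.

11 June 2092 CE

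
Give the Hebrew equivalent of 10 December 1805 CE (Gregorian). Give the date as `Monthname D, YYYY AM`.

Julian Day Number of the source date = 2380666.
Converting JDN 2380666 to the Hebrew calendar gives 19 Kislev 5566 AM.

Kislev 19, 5566 AM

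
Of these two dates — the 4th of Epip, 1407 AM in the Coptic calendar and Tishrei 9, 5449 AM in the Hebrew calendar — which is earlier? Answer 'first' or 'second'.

First date → JDN 2338874; second date → JDN 2337866.
JDN 2337866 < JDN 2338874, so the second date is earlier.

second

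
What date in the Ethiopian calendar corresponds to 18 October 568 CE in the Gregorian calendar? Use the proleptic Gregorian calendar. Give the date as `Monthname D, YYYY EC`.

Tikimt 19, 561 EC

Julian Day Number of the source date = 1928809.
Converting JDN 1928809 to the Ethiopian calendar gives 19 Tikimt 561 EC.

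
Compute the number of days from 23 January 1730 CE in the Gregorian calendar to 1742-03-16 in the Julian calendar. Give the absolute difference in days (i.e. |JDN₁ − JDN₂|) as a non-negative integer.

JDN of the first date = 2352952.
JDN of the second date = 2357398.
|2357398 − 2352952| = 4446.

4446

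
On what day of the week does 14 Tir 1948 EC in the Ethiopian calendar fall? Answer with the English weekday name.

In the Gregorian calendar this is 23 January 1956 (JDN 2435496).
Since JDN mod 7 = 0 (0 = Monday), the day is Monday.

Monday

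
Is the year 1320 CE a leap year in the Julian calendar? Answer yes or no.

1320 mod 4 = 0, so it is a leap year in the Julian calendar.

yes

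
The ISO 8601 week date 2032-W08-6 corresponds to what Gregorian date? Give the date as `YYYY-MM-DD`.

ISO week 1 of 2032 is the week containing the first Thursday of 2032.
Week 8, day 6 (Saturday) lands on 2032-02-21.

2032-02-21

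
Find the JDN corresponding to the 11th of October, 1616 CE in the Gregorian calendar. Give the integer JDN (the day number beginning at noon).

JDN 2400001 is 17 November 1858 CE (Gregorian), MJD 0; the target day is −88425 days from there, so JDN = 2311576.

2311576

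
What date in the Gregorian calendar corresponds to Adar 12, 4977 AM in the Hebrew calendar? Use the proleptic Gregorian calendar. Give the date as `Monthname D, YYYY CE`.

Both dates share Julian Day Number 2165619; in the Gregorian calendar that is 28 February 1217 CE.

February 28, 1217 CE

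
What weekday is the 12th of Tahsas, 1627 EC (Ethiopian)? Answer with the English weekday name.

Monday

This is JDN 2318218 (18 December 1634 Gregorian).
Since JDN mod 7 = 0 (0 = Monday), the day is Monday.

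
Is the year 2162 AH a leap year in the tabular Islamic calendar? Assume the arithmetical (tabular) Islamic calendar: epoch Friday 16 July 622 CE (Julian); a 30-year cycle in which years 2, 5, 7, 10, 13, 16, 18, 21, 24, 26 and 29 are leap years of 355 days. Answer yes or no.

yes

Year 2162 AH is year 2 of its 30-year cycle; leap positions are 2, 5, 7, 10, 13, 16, 18, 21, 24, 26, 29, so it is a leap year (355 days).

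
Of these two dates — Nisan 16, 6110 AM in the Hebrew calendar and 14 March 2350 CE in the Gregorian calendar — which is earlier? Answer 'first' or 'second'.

second

The two dates have Julian Day Numbers 2579493 and 2579452 respectively.
Since 2579452 < 2579493, the second date comes first.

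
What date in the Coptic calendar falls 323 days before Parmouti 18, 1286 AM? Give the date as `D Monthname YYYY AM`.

Counting 323 days back from JDN 2294603 reaches JDN 2294280, which is 30 Pashons 1285 AM.

30 Pashons 1285 AM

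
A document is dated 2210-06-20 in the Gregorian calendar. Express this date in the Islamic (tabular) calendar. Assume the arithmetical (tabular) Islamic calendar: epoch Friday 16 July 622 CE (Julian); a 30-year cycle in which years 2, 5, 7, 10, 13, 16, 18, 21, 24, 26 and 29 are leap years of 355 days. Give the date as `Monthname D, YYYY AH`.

Julian Day Number of the source date = 2528416.
Converting JDN 2528416 to the tabular Islamic calendar gives 26 Sha'ban 1637 AH.

Sha'ban 26, 1637 AH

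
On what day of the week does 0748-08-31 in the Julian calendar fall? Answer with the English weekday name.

Saturday

This is JDN 1994508 (4 September 748 Gregorian).
JDN 1994508 mod 7 = 5, and JDN 0 was a Monday, so this is a Saturday.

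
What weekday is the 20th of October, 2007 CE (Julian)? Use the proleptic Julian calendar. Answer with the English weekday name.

Friday

In the Gregorian calendar this is 2 November 2007 (JDN 2454407).
2454407 ≡ 4 (mod 7); counting from Monday = 0 gives Friday.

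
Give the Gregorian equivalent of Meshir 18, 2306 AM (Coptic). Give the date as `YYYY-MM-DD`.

2590-03-01

Julian Day Number of the source date = 2667098.
Converting JDN 2667098 to the Gregorian calendar gives 1 March 2590 CE.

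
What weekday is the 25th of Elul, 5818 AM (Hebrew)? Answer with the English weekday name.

Saturday

In the Gregorian calendar this is 14 September 2058 (JDN 2472986).
Since JDN mod 7 = 5 (0 = Monday), the day is Saturday.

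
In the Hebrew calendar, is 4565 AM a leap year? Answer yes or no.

no

Hebrew year 4565 is year 5 of its 19-year Metonic cycle; leap years are at positions 3, 6, 8, 11, 14, 17, 19, so it is a common year (12 months).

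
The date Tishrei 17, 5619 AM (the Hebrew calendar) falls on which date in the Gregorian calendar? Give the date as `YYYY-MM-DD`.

1858-09-25

Julian Day Number of the source date = 2399948.
Converting JDN 2399948 to the Gregorian calendar gives 25 September 1858 CE.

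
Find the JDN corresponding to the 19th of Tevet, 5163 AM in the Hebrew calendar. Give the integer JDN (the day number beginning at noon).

2233486

Equivalently 23 December 1402 (proleptic Gregorian).
JDN 2400001 is 17 November 1858 CE (Gregorian), MJD 0; the target day is −166515 days from there, so JDN = 2233486.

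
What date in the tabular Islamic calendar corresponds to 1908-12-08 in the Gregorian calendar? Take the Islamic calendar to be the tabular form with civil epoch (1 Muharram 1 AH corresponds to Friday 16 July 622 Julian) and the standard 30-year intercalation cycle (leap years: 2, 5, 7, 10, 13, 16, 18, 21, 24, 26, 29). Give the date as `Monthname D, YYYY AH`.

Dhu al-Qa'dah 14, 1326 AH

Julian Day Number of the source date = 2418284.
Converting JDN 2418284 to the tabular Islamic calendar gives 14 Dhu al-Qa'dah 1326 AH.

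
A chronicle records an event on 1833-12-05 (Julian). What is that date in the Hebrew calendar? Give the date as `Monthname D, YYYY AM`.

The source date corresponds to 17 December 1833 in the Gregorian calendar (JDN 2390900).
That day falls on 5 Tevet 5594 AM in the Hebrew calendar.

Tevet 5, 5594 AM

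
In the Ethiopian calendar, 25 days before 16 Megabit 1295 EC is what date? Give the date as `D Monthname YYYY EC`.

JDN of 16 Megabit 1295 EC = 2197049.
2197049 − 25 = 2197024.
JDN 2197024 in the Ethiopian calendar is 21 Yekatit 1295 EC.

21 Yekatit 1295 EC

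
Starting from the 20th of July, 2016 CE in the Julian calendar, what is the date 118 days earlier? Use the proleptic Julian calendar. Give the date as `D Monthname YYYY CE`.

The starting date is JDN 2457603; 2457603 − 118 = 2457485.
JDN 2457485 corresponds to 24 March 2016 CE.

24 March 2016 CE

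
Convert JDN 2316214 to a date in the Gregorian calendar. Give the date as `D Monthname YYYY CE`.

23 June 1629 CE

JDN 2451545 is 1 Jan 2000; 2316214 is −135331 days from there.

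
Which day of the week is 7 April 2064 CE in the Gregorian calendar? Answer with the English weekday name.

2475018 ≡ 0 (mod 7); counting from Monday = 0 gives Monday.

Monday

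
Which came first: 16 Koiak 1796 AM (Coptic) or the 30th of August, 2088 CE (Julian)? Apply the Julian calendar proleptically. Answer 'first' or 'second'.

first

First date → JDN 2480759; second date → JDN 2483942.
JDN 2480759 < JDN 2483942, so the first date is earlier.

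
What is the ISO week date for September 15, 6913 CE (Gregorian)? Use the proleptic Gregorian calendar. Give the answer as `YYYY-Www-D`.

The weekday is Friday (ISO weekday 5).
That Friday belongs to ISO week 37 of ISO year 6913.

6913-W37-5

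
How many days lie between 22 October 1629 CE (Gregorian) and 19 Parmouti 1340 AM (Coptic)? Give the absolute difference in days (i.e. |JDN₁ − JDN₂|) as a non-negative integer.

First date → JDN 2316335; second date → JDN 2314328.
The interval is |2316335 − 2314328| = 2007 days.

2007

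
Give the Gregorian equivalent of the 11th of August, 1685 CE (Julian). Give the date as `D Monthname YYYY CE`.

21 August 1685 CE

For dates in this range the Gregorian date is 10 days ahead of the Julian.
11 August 1685 Julian + 10 days → 21 August 1685 Gregorian.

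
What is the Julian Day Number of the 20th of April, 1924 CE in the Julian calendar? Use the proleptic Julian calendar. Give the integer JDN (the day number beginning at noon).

2423909

Equivalently 3 May 1924 (Gregorian).
JDN 2400001 is 17 November 1858 CE (Gregorian), MJD 0; the target day is +23908 days from there, so JDN = 2423909.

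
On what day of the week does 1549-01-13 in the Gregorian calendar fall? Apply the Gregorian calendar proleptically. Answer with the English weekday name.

JDN 2286833 mod 7 = 3, and JDN 0 was a Monday, so this is a Thursday.

Thursday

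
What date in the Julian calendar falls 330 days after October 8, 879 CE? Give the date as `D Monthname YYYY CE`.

The starting date is JDN 2042393; 2042393 + 330 = 2042723.
JDN 2042723 corresponds to 2 September 880 CE.

2 September 880 CE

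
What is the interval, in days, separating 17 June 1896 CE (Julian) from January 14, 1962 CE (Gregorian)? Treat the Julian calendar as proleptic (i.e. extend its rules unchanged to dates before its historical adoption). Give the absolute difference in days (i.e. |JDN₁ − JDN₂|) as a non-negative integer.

23939

First date → JDN 2413740; second date → JDN 2437679.
The interval is |2413740 − 2437679| = 23939 days.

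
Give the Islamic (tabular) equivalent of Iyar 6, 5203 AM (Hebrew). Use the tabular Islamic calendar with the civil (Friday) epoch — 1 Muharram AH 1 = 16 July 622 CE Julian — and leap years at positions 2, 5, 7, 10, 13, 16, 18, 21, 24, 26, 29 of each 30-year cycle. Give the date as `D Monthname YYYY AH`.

5 Dhu al-Hijjah 846 AH

Julian Day Number of the source date = 2248209.
Converting JDN 2248209 to the tabular Islamic calendar gives 5 Dhu al-Hijjah 846 AH.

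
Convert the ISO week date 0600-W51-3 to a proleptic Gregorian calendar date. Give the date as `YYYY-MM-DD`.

0600-12-17

ISO week 1 of 600 is the week containing the first Thursday of 600.
Week 51, day 3 (Wednesday) lands on 0600-12-17.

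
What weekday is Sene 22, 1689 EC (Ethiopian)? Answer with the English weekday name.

Equivalently 26 June 1697 Gregorian, JDN 2341054.
JDN 2341054 mod 7 = 2, and JDN 0 was a Monday, so this is a Wednesday.

Wednesday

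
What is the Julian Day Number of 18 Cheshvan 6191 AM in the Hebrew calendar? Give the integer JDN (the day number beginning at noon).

Equivalently 5 November 2430 (Gregorian).
JDN 2451545 is 1 January 2000 CE (Gregorian); the target day is +157363 days from there, so JDN = 2608908.

2608908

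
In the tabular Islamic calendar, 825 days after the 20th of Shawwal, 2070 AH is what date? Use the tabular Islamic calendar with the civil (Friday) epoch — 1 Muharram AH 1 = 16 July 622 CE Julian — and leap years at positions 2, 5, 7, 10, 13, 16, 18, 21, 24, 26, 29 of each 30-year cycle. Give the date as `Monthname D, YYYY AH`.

Safar 18, 2073 AH

The starting date is JDN 2681910; 2681910 + 825 = 2682735.
JDN 2682735 corresponds to Safar 18, 2073 AH.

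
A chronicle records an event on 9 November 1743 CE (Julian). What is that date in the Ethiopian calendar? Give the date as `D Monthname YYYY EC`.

12 Hidar 1736 EC

Julian Day Number of the source date = 2358001.
Converting JDN 2358001 to the Ethiopian calendar gives 12 Hidar 1736 EC.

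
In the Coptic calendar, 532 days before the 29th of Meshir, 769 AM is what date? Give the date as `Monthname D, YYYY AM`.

Counting 532 days back from JDN 2105720 reaches JDN 2105188, which is Thout 12, 768 AM.

Thout 12, 768 AM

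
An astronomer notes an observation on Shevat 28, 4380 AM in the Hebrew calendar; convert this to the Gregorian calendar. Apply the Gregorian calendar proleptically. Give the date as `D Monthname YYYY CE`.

11 February 620 CE

Both dates share Julian Day Number 1947551; in the Gregorian calendar that is 11 February 620 CE.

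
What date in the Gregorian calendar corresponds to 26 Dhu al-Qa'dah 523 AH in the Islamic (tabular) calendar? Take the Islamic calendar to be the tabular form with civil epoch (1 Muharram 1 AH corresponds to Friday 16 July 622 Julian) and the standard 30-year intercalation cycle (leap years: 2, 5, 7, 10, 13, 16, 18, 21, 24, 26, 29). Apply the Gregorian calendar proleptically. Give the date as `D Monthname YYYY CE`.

Julian Day Number of the source date = 2133739.
Converting JDN 2133739 to the Gregorian calendar gives 17 November 1129 CE.

17 November 1129 CE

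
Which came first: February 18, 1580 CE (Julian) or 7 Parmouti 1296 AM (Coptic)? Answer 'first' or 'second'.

first

Converting both to JDN: 2298201 vs 2298245; the smaller is the first.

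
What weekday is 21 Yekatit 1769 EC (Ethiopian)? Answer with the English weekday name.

Wednesday

This is JDN 2370153 (26 February 1777 Gregorian).
JDN 2370153 mod 7 = 2, and JDN 0 was a Monday, so this is a Wednesday.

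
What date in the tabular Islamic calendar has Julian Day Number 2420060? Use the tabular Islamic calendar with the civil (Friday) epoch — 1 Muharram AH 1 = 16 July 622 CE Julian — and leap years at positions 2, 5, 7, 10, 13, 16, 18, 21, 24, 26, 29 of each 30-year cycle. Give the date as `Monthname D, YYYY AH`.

The Gregorian equivalent of JDN 2420060 is 19 October 1913.
In the tabular Islamic calendar that day is Dhu al-Qa'dah 18, 1331 AH.

Dhu al-Qa'dah 18, 1331 AH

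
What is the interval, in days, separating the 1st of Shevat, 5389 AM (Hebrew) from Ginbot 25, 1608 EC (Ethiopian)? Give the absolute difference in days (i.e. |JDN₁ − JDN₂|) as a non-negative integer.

4623

First date → JDN 2316065; second date → JDN 2311442.
The interval is |2316065 − 2311442| = 4623 days.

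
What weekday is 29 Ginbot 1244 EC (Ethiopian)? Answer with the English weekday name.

Friday

In the proleptic Gregorian calendar this is 31 May 1252 (JDN 2178495).
2178495 ≡ 4 (mod 7); counting from Monday = 0 gives Friday.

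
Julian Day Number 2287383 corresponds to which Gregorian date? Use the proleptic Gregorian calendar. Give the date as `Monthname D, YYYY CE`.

July 17, 1550 CE

JDN 2451545 is 1 Jan 2000; 2287383 is −164162 days from there.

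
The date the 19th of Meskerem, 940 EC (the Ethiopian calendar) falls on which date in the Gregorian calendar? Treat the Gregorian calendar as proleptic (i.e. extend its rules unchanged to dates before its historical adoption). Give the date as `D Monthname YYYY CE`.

Both dates share Julian Day Number 2067209; in the Gregorian calendar that is 22 September 947 CE.

22 September 947 CE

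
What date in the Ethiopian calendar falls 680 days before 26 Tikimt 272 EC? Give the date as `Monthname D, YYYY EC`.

Tahsas 17, 270 EC

The starting date is JDN 1823259; 1823259 − 680 = 1822579.
JDN 1822579 corresponds to Tahsas 17, 270 EC.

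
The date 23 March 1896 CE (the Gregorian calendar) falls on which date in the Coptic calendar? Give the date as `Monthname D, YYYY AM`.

Both dates share Julian Day Number 2413642; in the Coptic calendar that is 15 Paremhat 1612 AM.

Paremhat 15, 1612 AM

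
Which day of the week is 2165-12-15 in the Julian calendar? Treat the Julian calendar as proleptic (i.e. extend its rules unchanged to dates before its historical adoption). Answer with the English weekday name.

Sunday

Equivalently 29 December 2165 Gregorian, JDN 2512173.
Since JDN mod 7 = 6 (0 = Monday), the day is Sunday.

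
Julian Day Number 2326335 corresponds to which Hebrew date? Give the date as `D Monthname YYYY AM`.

JDN 2326335 is 9 March 1657 in the Gregorian calendar.
In the Hebrew calendar that day is 24 Adar 5417 AM.

24 Adar 5417 AM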